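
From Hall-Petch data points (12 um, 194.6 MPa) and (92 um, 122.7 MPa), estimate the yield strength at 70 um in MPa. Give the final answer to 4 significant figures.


sigma_y = sigma0 + k / sqrt(d)
1/sqrt(d1) = 1/sqrt(1.2e-05) = 288.675;  1/sqrt(d2) = 104.257
k = (sigma1 - sigma2) / (1/sqrt(d1) - 1/sqrt(d2)) = (194.6 - 122.7) / (288.675 - 104.257) = 0.389875 MPa*m^0.5
sigma0 = sigma1 - k/sqrt(d1) = 194.6 - 0.389875*288.675 = 82.0527 MPa
sigma_y(d3) = 82.0527 + 0.389875 / sqrt(7e-05) = 128.7 MPa


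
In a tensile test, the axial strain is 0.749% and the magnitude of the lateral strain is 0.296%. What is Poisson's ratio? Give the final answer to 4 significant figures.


nu = -epsilon_lat / epsilon_axial
Lateral strain is contraction (negative), so using magnitudes:
nu = 0.296 / 0.749
nu = 0.3952


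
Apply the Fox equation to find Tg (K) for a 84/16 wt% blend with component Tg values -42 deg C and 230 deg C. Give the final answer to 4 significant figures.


1/Tg = w1/Tg1 + w2/Tg2 (in Kelvin)
Tg1 = 231.15 K, Tg2 = 503.15 K
1/Tg = 0.84/231.15 + 0.16/503.15
Tg = 253 K


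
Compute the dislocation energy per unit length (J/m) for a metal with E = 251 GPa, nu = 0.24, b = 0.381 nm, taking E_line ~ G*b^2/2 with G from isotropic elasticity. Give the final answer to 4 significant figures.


Step 1: G = E / (2*(1+nu))
G = 251 / (2*(1+0.24)) = 101.21 GPa = 1.0121e+11 Pa
Step 2: E_line = G*b^2/2
b = 0.381 nm = 3.81e-10 m
E_line = 0.5 * 1.0121e+11 * (3.81e-10)^2 = 7.346e-09 J/m


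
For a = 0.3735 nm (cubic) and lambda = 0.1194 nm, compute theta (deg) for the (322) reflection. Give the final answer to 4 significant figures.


d = a / sqrt(h^2+k^2+l^2)
d = 0.3735 / sqrt(17) = 0.0905871 nm
lambda = 2*d*sin(theta)  =>  sin(theta) = lambda / (2*d)
sin(theta) = 0.1194 / (2 * 0.0905871) = 0.659035
theta = 41.23 deg


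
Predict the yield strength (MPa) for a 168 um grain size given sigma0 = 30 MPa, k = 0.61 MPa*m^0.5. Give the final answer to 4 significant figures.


sigma_y = sigma0 + k / sqrt(d)
d = 168 um = 1.68e-04 m
sigma_y = 30 + 0.61 / sqrt(1.68e-04)
sigma_y = 77.06 MPa


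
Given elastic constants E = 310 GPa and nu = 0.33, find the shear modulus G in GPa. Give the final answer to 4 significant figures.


G = E / (2*(1+nu))
G = 310 / (2*(1+0.33))
G = 116.5 GPa


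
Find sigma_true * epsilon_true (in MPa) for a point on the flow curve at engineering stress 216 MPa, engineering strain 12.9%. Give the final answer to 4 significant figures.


sigma_true = sigma_eng * (1 + epsilon_eng)
sigma_true = 216 * (1 + 0.129) = 243.864 MPa
epsilon_true = ln(1 + epsilon_eng)
epsilon_true = ln(1 + 0.129) = 0.121332
sigma_true * epsilon_true = 243.864 * 0.121332 = 29.59 MPa


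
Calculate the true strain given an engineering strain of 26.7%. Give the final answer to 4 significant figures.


epsilon_true = ln(1 + epsilon_eng)
epsilon_true = ln(1 + 0.267)
epsilon_true = 0.2367


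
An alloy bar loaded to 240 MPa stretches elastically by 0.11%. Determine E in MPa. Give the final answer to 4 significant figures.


E = sigma / epsilon
epsilon = 0.11% = 1.1e-03
E = 240 / 1.1e-03
E = 218200 MPa


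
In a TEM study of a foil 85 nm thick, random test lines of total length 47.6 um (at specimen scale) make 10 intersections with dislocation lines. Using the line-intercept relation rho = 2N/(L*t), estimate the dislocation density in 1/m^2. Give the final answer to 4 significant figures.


rho = 2N / (L * t)
L = 47.6 um = 4.76e-05 m, t = 85 nm = 8.5e-08 m
rho = 2 * 10 / (4.76e-05 * 8.5e-08)
rho = 4.943e+12 1/m^2


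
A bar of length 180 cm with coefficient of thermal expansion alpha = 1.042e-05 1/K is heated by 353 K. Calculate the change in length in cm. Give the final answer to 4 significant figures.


dL = L0 * alpha * dT
dL = 180 * 1.042e-05 * 353
dL = 0.6621 cm


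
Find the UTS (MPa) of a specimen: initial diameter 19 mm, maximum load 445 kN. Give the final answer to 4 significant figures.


A0 = pi*(d/2)^2 = pi*(19/2)^2 = 283.529 mm^2
UTS = F_max / A0 = 445*1000 / 283.529
UTS = 1570 MPa


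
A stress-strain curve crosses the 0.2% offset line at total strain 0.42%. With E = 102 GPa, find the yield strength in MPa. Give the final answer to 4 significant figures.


Offset strain = 0.002
Elastic strain at yield = total_strain - offset = 4.2e-03 - 0.002 = 2.2e-03
sigma_y = E * elastic_strain = 102000 * 2.2e-03
sigma_y = 224.4 MPa


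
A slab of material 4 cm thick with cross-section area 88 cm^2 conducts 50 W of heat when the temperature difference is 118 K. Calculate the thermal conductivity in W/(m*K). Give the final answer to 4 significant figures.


k = Q*L / (A*dT)
L = 0.04 m, A = 8.8e-03 m^2
k = 50 * 0.04 / (8.8e-03 * 118)
k = 1.926 W/(m*K)


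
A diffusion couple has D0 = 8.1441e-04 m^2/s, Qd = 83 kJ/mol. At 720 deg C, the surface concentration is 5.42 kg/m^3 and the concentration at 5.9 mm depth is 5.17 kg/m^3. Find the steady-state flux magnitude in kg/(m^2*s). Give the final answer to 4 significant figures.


Step 1: D = D0 * exp(-Qd/(R*T))
T = 720 + 273.15 = 993.15 K
D = 8.1441e-04 * exp(-83e3 / (8.314 * 993.15)) = 3.51e-08 m^2/s
Step 2: J = D * (C1 - C2) / dx
J = 3.51e-08 * (5.42 - 5.17) / 5.9e-03
J = 1.487e-06 kg/(m^2*s)


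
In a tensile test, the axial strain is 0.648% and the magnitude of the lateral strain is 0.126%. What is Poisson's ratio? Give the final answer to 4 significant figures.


nu = -epsilon_lat / epsilon_axial
Lateral strain is contraction (negative), so using magnitudes:
nu = 0.126 / 0.648
nu = 0.1944


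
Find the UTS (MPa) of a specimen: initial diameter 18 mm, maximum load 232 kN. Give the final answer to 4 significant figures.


A0 = pi*(d/2)^2 = pi*(18/2)^2 = 254.469 mm^2
UTS = F_max / A0 = 232*1000 / 254.469
UTS = 911.7 MPa


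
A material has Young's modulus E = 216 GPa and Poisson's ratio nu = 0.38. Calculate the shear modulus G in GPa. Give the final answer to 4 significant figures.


G = E / (2*(1+nu))
G = 216 / (2*(1+0.38))
G = 78.26 GPa


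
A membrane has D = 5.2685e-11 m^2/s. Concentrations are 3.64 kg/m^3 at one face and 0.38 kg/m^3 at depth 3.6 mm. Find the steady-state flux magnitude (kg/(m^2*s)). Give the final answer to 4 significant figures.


J = -D * (dC/dx) = D * (C1 - C2) / dx
J = 5.2685e-11 * (3.64 - 0.38) / 3.6e-03
J = 4.771e-08 kg/(m^2*s)


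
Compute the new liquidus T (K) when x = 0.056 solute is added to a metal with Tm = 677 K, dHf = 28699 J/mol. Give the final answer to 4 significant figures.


dT = R*Tm^2*x / dHf
dT = 8.314 * 677^2 * 0.056 / 28699
dT = 7.43547 K
T_new = 677 - 7.43547 = 669.6 K


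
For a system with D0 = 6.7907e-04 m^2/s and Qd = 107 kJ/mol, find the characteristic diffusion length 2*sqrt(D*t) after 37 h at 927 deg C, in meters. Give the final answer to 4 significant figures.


Step 1: D = D0 * exp(-Qd/(R*T))
T = 1200.15 K
D = 6.7907e-04 * exp(-107e3 / (8.314 * 1200.15)) = 1.49534e-08 m^2/s
Step 2: L = 2*sqrt(D*t)
t = 37 h = 133200 s
L = 2*sqrt(1.49534e-08 * 133200) = 0.08926 m


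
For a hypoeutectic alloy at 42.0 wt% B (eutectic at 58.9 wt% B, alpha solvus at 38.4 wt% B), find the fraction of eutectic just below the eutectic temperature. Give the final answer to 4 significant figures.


f_primary = (C_e - C0) / (C_e - C_alpha_max)
f_primary = (58.9 - 42.0) / (58.9 - 38.4)
f_primary = 0.82439
f_eutectic = 1 - 0.82439 = 0.1756


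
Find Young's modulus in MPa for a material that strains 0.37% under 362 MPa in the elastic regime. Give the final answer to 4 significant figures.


E = sigma / epsilon
epsilon = 0.37% = 3.7e-03
E = 362 / 3.7e-03
E = 97840 MPa


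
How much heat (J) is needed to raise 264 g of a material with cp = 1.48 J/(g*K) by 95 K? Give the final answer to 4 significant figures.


Q = m * cp * dT
Q = 264 * 1.48 * 95
Q = 37120 J


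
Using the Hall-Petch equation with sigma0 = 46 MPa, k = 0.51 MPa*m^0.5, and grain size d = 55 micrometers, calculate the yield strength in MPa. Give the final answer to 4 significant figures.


sigma_y = sigma0 + k / sqrt(d)
d = 55 um = 5.5e-05 m
sigma_y = 46 + 0.51 / sqrt(5.5e-05)
sigma_y = 114.8 MPa


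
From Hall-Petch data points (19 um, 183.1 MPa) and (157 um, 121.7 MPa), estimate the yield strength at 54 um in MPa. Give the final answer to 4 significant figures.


sigma_y = sigma0 + k / sqrt(d)
1/sqrt(d1) = 1/sqrt(1.9e-05) = 229.416;  1/sqrt(d2) = 79.8087
k = (sigma1 - sigma2) / (1/sqrt(d1) - 1/sqrt(d2)) = (183.1 - 121.7) / (229.416 - 79.8087) = 0.410408 MPa*m^0.5
sigma0 = sigma1 - k/sqrt(d1) = 183.1 - 0.410408*229.416 = 88.9458 MPa
sigma_y(d3) = 88.9458 + 0.410408 / sqrt(5.4e-05) = 144.8 MPa


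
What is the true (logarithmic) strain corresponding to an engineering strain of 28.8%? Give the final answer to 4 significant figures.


epsilon_true = ln(1 + epsilon_eng)
epsilon_true = ln(1 + 0.288)
epsilon_true = 0.2531


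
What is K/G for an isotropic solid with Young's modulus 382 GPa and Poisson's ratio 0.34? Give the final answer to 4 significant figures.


G = E / (2*(1+nu))
G = 382 / (2*(1+0.34)) = 142.537 GPa
K = E / (3*(1-2*nu))
K = 382 / (3*(1-2*0.34)) = 397.917 GPa
K/G = 397.917 / 142.537 = 2.792


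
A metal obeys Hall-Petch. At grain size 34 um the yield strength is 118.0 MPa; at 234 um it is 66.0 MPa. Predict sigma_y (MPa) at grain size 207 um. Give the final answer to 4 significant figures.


sigma_y = sigma0 + k / sqrt(d)
1/sqrt(d1) = 1/sqrt(3.4e-05) = 171.499;  1/sqrt(d2) = 65.372
k = (sigma1 - sigma2) / (1/sqrt(d1) - 1/sqrt(d2)) = (118.0 - 66.0) / (171.499 - 65.372) = 0.489981 MPa*m^0.5
sigma0 = sigma1 - k/sqrt(d1) = 118.0 - 0.489981*171.499 = 33.9689 MPa
sigma_y(d3) = 33.9689 + 0.489981 / sqrt(2.07e-04) = 68.02 MPa


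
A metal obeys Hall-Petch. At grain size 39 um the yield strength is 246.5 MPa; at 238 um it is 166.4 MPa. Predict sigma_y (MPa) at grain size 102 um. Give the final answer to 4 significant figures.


sigma_y = sigma0 + k / sqrt(d)
1/sqrt(d1) = 1/sqrt(3.9e-05) = 160.128;  1/sqrt(d2) = 64.8204
k = (sigma1 - sigma2) / (1/sqrt(d1) - 1/sqrt(d2)) = (246.5 - 166.4) / (160.128 - 64.8204) = 0.840435 MPa*m^0.5
sigma0 = sigma1 - k/sqrt(d1) = 246.5 - 0.840435*160.128 = 111.923 MPa
sigma_y(d3) = 111.923 + 0.840435 / sqrt(1.02e-04) = 195.1 MPa


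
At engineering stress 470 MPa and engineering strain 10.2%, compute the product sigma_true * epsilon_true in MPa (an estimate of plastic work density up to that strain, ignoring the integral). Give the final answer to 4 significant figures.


sigma_true = sigma_eng * (1 + epsilon_eng)
sigma_true = 470 * (1 + 0.102) = 517.94 MPa
epsilon_true = ln(1 + epsilon_eng)
epsilon_true = ln(1 + 0.102) = 0.0971267
sigma_true * epsilon_true = 517.94 * 0.0971267 = 50.31 MPa


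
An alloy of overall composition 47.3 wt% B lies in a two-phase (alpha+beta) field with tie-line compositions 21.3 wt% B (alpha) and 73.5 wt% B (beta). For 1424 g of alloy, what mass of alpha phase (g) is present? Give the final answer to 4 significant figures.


f_alpha = (C_beta - C0) / (C_beta - C_alpha)
f_alpha = (73.5 - 47.3) / (73.5 - 21.3) = 0.501916
m_alpha = f_alpha * m_total = 0.501916 * 1424 = 714.7 g


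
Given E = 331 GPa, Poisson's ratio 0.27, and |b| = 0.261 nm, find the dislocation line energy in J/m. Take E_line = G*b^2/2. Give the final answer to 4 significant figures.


Step 1: G = E / (2*(1+nu))
G = 331 / (2*(1+0.27)) = 130.315 GPa = 1.30315e+11 Pa
Step 2: E_line = G*b^2/2
b = 0.261 nm = 2.61e-10 m
E_line = 0.5 * 1.30315e+11 * (2.61e-10)^2 = 4.439e-09 J/m


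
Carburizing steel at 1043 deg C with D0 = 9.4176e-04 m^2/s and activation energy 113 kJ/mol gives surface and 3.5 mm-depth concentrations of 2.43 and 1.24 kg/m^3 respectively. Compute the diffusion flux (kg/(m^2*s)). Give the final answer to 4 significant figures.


Step 1: D = D0 * exp(-Qd/(R*T))
T = 1043 + 273.15 = 1316.15 K
D = 9.4176e-04 * exp(-113e3 / (8.314 * 1316.15)) = 3.08387e-08 m^2/s
Step 2: J = D * (C1 - C2) / dx
J = 3.08387e-08 * (2.43 - 1.24) / 3.5e-03
J = 1.049e-05 kg/(m^2*s)


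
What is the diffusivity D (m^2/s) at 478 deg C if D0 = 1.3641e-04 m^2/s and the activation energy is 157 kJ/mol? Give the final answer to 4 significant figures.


D = D0 * exp(-Qd / (R*T))
T = 751.15 K
D = 1.3641e-04 * exp(-157e3 / (8.314 * 751.15))
D = 1.647e-15 m^2/s


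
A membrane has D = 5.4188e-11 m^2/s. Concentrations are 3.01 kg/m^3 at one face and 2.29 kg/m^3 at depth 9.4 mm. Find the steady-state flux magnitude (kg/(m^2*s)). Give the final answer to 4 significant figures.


J = -D * (dC/dx) = D * (C1 - C2) / dx
J = 5.4188e-11 * (3.01 - 2.29) / 9.4e-03
J = 4.151e-09 kg/(m^2*s)


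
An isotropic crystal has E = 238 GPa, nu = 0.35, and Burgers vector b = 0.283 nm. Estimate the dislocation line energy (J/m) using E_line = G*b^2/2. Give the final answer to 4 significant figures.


Step 1: G = E / (2*(1+nu))
G = 238 / (2*(1+0.35)) = 88.1481 GPa = 8.81481e+10 Pa
Step 2: E_line = G*b^2/2
b = 0.283 nm = 2.83e-10 m
E_line = 0.5 * 8.81481e+10 * (2.83e-10)^2 = 3.53e-09 J/m


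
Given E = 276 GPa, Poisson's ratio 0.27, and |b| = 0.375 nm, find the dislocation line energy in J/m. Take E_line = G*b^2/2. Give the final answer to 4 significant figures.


Step 1: G = E / (2*(1+nu))
G = 276 / (2*(1+0.27)) = 108.661 GPa = 1.08661e+11 Pa
Step 2: E_line = G*b^2/2
b = 0.375 nm = 3.75e-10 m
E_line = 0.5 * 1.08661e+11 * (3.75e-10)^2 = 7.64e-09 J/m


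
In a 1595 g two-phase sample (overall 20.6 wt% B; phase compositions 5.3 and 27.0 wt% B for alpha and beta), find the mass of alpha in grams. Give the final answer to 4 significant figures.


f_alpha = (C_beta - C0) / (C_beta - C_alpha)
f_alpha = (27.0 - 20.6) / (27.0 - 5.3) = 0.294931
m_alpha = f_alpha * m_total = 0.294931 * 1595 = 470.4 g


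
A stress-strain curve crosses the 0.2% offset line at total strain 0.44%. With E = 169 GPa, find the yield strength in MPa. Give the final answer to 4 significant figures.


Offset strain = 0.002
Elastic strain at yield = total_strain - offset = 4.4e-03 - 0.002 = 2.4e-03
sigma_y = E * elastic_strain = 169000 * 2.4e-03
sigma_y = 405.6 MPa


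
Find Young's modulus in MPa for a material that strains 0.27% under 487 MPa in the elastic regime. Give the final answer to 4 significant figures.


E = sigma / epsilon
epsilon = 0.27% = 2.7e-03
E = 487 / 2.7e-03
E = 180400 MPa


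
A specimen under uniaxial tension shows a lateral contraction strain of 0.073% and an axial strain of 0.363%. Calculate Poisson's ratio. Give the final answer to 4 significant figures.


nu = -epsilon_lat / epsilon_axial
Lateral strain is contraction (negative), so using magnitudes:
nu = 0.073 / 0.363
nu = 0.2011


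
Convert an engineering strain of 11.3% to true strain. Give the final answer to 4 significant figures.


epsilon_true = ln(1 + epsilon_eng)
epsilon_true = ln(1 + 0.113)
epsilon_true = 0.1071


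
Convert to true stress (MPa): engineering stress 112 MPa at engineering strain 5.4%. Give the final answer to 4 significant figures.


sigma_true = sigma_eng * (1 + epsilon_eng)
sigma_true = 112 * (1 + 0.054)
sigma_true = 118 MPa


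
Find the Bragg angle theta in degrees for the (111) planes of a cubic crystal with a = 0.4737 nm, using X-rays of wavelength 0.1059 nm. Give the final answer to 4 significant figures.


d = a / sqrt(h^2+k^2+l^2)
d = 0.4737 / sqrt(3) = 0.273491 nm
lambda = 2*d*sin(theta)  =>  sin(theta) = lambda / (2*d)
sin(theta) = 0.1059 / (2 * 0.273491) = 0.193608
theta = 11.16 deg


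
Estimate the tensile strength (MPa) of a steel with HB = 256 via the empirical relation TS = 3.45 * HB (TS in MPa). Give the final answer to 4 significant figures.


TS (MPa) = 3.45 * HB
TS = 3.45 * 256
TS = 883.2 MPa


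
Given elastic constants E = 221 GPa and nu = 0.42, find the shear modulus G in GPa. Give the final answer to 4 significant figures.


G = E / (2*(1+nu))
G = 221 / (2*(1+0.42))
G = 77.82 GPa


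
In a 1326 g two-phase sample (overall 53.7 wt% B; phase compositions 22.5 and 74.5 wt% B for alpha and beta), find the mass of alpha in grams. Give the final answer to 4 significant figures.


f_alpha = (C_beta - C0) / (C_beta - C_alpha)
f_alpha = (74.5 - 53.7) / (74.5 - 22.5) = 0.4
m_alpha = f_alpha * m_total = 0.4 * 1326 = 530.4 g


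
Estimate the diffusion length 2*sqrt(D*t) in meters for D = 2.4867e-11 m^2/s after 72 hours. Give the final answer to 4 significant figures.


t = 72 hr = 259200 s
Diffusion length = 2*sqrt(D*t)
= 2*sqrt(2.4867e-11 * 259200)
= 5.078e-03 m


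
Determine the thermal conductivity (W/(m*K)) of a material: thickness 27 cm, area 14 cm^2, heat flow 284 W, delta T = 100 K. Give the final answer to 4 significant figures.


k = Q*L / (A*dT)
L = 0.27 m, A = 1.4e-03 m^2
k = 284 * 0.27 / (1.4e-03 * 100)
k = 547.7 W/(m*K)


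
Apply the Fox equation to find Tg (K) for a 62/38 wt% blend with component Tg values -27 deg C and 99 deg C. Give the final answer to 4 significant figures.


1/Tg = w1/Tg1 + w2/Tg2 (in Kelvin)
Tg1 = 246.15 K, Tg2 = 372.15 K
1/Tg = 0.62/246.15 + 0.38/372.15
Tg = 282.5 K


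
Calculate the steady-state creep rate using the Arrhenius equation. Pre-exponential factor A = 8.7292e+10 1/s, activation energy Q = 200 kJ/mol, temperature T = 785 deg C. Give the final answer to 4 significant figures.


rate = A * exp(-Q / (R*T))
T = 785 + 273.15 = 1058.15 K
rate = 8.7292e+10 * exp(-200e3 / (8.314 * 1058.15))
rate = 11.69 1/s


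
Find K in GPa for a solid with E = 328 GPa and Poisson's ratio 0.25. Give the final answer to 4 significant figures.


K = E / (3*(1-2*nu))
K = 328 / (3*(1-2*0.25))
K = 218.7 GPa


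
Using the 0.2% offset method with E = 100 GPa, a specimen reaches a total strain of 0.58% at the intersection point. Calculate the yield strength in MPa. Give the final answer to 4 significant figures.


Offset strain = 0.002
Elastic strain at yield = total_strain - offset = 5.8e-03 - 0.002 = 3.8e-03
sigma_y = E * elastic_strain = 100000 * 3.8e-03
sigma_y = 380 MPa


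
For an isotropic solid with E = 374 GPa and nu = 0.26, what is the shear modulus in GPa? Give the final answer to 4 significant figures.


G = E / (2*(1+nu))
G = 374 / (2*(1+0.26))
G = 148.4 GPa


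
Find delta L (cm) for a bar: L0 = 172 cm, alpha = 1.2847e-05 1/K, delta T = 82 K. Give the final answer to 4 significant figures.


dL = L0 * alpha * dT
dL = 172 * 1.2847e-05 * 82
dL = 0.1812 cm


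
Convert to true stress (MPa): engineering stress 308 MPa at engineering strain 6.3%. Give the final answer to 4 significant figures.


sigma_true = sigma_eng * (1 + epsilon_eng)
sigma_true = 308 * (1 + 0.063)
sigma_true = 327.4 MPa


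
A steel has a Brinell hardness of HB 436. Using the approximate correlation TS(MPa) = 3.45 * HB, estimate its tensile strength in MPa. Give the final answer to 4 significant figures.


TS (MPa) = 3.45 * HB
TS = 3.45 * 436
TS = 1504 MPa


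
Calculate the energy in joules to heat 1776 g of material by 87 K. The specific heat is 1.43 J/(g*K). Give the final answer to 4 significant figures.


Q = m * cp * dT
Q = 1776 * 1.43 * 87
Q = 221000 J


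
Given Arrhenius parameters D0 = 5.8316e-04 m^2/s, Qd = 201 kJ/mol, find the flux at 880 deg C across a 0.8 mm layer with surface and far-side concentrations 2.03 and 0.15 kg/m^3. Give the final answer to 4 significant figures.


Step 1: D = D0 * exp(-Qd/(R*T))
T = 880 + 273.15 = 1153.15 K
D = 5.8316e-04 * exp(-201e3 / (8.314 * 1153.15)) = 4.57816e-13 m^2/s
Step 2: J = D * (C1 - C2) / dx
J = 4.57816e-13 * (2.03 - 0.15) / 8e-04
J = 1.076e-09 kg/(m^2*s)


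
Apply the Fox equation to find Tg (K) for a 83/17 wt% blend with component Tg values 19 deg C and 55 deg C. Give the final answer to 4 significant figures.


1/Tg = w1/Tg1 + w2/Tg2 (in Kelvin)
Tg1 = 292.15 K, Tg2 = 328.15 K
1/Tg = 0.83/292.15 + 0.17/328.15
Tg = 297.7 K


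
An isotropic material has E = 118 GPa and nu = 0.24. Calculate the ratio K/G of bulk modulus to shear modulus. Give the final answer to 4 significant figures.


G = E / (2*(1+nu))
G = 118 / (2*(1+0.24)) = 47.5806 GPa
K = E / (3*(1-2*nu))
K = 118 / (3*(1-2*0.24)) = 75.641 GPa
K/G = 75.641 / 47.5806 = 1.59


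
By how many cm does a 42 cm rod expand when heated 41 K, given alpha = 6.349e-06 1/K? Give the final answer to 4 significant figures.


dL = L0 * alpha * dT
dL = 42 * 6.349e-06 * 41
dL = 0.01093 cm


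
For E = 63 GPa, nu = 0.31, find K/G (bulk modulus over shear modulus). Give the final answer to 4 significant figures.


G = E / (2*(1+nu))
G = 63 / (2*(1+0.31)) = 24.0458 GPa
K = E / (3*(1-2*nu))
K = 63 / (3*(1-2*0.31)) = 55.2632 GPa
K/G = 55.2632 / 24.0458 = 2.298


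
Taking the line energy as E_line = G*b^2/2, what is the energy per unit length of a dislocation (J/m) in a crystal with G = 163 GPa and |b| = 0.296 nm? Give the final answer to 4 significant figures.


E = G*b^2/2
b = 0.296 nm = 2.96e-10 m
G = 163 GPa = 1.63e+11 Pa
E = 0.5 * 1.63e+11 * (2.96e-10)^2
E = 7.141e-09 J/m


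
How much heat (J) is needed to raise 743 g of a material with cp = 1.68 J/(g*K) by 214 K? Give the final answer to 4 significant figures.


Q = m * cp * dT
Q = 743 * 1.68 * 214
Q = 267100 J


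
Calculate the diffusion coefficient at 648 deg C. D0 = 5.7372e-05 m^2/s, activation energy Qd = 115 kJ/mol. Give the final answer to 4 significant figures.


D = D0 * exp(-Qd / (R*T))
T = 921.15 K
D = 5.7372e-05 * exp(-115e3 / (8.314 * 921.15))
D = 1.727e-11 m^2/s


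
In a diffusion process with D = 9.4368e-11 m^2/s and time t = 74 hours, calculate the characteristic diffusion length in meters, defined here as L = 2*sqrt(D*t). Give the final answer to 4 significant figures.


t = 74 hr = 266400 s
Diffusion length = 2*sqrt(D*t)
= 2*sqrt(9.4368e-11 * 266400)
= 0.01003 m


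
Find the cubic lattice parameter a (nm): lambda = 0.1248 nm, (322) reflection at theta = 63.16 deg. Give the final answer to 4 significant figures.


d = lambda / (2*sin(theta))
d = 0.1248 / (2*sin(63.16 deg))
d = 0.0699339 nm
a = d * sqrt(h^2+k^2+l^2) = 0.0699339 * sqrt(17)
a = 0.2883 nm


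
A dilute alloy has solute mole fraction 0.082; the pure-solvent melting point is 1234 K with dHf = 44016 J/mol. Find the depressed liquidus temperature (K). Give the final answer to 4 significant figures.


dT = R*Tm^2*x / dHf
dT = 8.314 * 1234^2 * 0.082 / 44016
dT = 23.5854 K
T_new = 1234 - 23.5854 = 1210 K


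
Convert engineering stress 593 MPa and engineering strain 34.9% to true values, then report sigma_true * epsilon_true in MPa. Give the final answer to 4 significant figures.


sigma_true = sigma_eng * (1 + epsilon_eng)
sigma_true = 593 * (1 + 0.349) = 799.957 MPa
epsilon_true = ln(1 + epsilon_eng)
epsilon_true = ln(1 + 0.349) = 0.299364
sigma_true * epsilon_true = 799.957 * 0.299364 = 239.5 MPa


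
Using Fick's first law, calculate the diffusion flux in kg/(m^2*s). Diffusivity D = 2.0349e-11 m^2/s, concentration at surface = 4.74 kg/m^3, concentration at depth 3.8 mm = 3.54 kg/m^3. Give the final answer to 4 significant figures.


J = -D * (dC/dx) = D * (C1 - C2) / dx
J = 2.0349e-11 * (4.74 - 3.54) / 3.8e-03
J = 6.426e-09 kg/(m^2*s)


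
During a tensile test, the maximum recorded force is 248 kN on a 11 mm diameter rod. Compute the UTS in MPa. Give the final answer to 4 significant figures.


A0 = pi*(d/2)^2 = pi*(11/2)^2 = 95.0332 mm^2
UTS = F_max / A0 = 248*1000 / 95.0332
UTS = 2610 MPa


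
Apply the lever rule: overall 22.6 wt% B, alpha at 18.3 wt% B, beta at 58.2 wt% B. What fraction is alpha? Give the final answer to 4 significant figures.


f_alpha = (C_beta - C0) / (C_beta - C_alpha)
f_alpha = (58.2 - 22.6) / (58.2 - 18.3)
f_alpha = 0.8922


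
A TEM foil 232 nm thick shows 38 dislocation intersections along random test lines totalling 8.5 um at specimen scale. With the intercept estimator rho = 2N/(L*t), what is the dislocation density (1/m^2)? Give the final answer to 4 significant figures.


rho = 2N / (L * t)
L = 8.5 um = 8.5e-06 m, t = 232 nm = 2.32e-07 m
rho = 2 * 38 / (8.5e-06 * 2.32e-07)
rho = 3.854e+13 1/m^2


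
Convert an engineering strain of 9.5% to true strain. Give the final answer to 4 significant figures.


epsilon_true = ln(1 + epsilon_eng)
epsilon_true = ln(1 + 0.095)
epsilon_true = 0.09075


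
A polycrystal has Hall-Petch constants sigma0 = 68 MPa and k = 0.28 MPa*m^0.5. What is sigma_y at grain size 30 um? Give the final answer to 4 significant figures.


sigma_y = sigma0 + k / sqrt(d)
d = 30 um = 3e-05 m
sigma_y = 68 + 0.28 / sqrt(3e-05)
sigma_y = 119.1 MPa


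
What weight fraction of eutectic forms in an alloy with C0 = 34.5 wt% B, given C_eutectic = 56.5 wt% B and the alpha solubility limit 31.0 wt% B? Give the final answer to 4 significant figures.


f_primary = (C_e - C0) / (C_e - C_alpha_max)
f_primary = (56.5 - 34.5) / (56.5 - 31.0)
f_primary = 0.862745
f_eutectic = 1 - 0.862745 = 0.1373


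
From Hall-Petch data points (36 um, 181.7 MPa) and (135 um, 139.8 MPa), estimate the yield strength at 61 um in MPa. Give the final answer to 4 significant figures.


sigma_y = sigma0 + k / sqrt(d)
1/sqrt(d1) = 1/sqrt(3.6e-05) = 166.667;  1/sqrt(d2) = 86.0663
k = (sigma1 - sigma2) / (1/sqrt(d1) - 1/sqrt(d2)) = (181.7 - 139.8) / (166.667 - 86.0663) = 0.519849 MPa*m^0.5
sigma0 = sigma1 - k/sqrt(d1) = 181.7 - 0.519849*166.667 = 95.0585 MPa
sigma_y(d3) = 95.0585 + 0.519849 / sqrt(6.1e-05) = 161.6 MPa


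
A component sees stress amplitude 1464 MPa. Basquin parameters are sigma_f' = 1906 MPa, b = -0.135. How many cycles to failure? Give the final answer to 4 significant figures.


sigma_a = sigma_f' * (2*Nf)^b
2*Nf = (sigma_a / sigma_f')^(1/b)
2*Nf = (1464 / 1906)^(1/-0.135)
2*Nf = 7.05918
Nf = 3.53 cycles


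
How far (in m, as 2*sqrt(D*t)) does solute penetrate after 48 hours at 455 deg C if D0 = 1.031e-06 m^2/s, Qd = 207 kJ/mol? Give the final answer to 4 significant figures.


Step 1: D = D0 * exp(-Qd/(R*T))
T = 728.15 K
D = 1.031e-06 * exp(-207e3 / (8.314 * 728.15)) = 1.45663e-21 m^2/s
Step 2: L = 2*sqrt(D*t)
t = 48 h = 172800 s
L = 2*sqrt(1.45663e-21 * 172800) = 3.173e-08 m


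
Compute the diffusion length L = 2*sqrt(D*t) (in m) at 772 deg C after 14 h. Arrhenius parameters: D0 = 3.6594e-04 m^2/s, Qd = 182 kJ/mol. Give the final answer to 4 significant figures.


Step 1: D = D0 * exp(-Qd/(R*T))
T = 1045.15 K
D = 3.6594e-04 * exp(-182e3 / (8.314 * 1045.15)) = 2.93131e-13 m^2/s
Step 2: L = 2*sqrt(D*t)
t = 14 h = 50400 s
L = 2*sqrt(2.93131e-13 * 50400) = 2.431e-04 m


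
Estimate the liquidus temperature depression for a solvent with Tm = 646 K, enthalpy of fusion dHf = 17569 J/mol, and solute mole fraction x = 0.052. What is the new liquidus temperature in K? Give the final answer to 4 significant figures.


dT = R*Tm^2*x / dHf
dT = 8.314 * 646^2 * 0.052 / 17569
dT = 10.2691 K
T_new = 646 - 10.2691 = 635.7 K


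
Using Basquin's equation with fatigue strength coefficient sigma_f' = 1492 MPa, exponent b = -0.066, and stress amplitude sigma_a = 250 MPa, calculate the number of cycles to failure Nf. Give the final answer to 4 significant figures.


sigma_a = sigma_f' * (2*Nf)^b
2*Nf = (sigma_a / sigma_f')^(1/b)
2*Nf = (250 / 1492)^(1/-0.066)
2*Nf = 5.68829e+11
Nf = 2.844e+11 cycles


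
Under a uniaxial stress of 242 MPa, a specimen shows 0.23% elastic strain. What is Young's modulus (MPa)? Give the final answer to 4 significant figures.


E = sigma / epsilon
epsilon = 0.23% = 2.3e-03
E = 242 / 2.3e-03
E = 105200 MPa


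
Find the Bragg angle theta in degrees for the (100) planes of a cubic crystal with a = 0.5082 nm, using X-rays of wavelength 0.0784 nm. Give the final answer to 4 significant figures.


d = a / sqrt(h^2+k^2+l^2)
d = 0.5082 / sqrt(1) = 0.5082 nm
lambda = 2*d*sin(theta)  =>  sin(theta) = lambda / (2*d)
sin(theta) = 0.0784 / (2 * 0.5082) = 0.077135
theta = 4.424 deg


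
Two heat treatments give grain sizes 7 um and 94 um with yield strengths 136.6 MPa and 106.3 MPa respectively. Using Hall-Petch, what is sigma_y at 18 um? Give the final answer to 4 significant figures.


sigma_y = sigma0 + k / sqrt(d)
1/sqrt(d1) = 1/sqrt(7e-06) = 377.964;  1/sqrt(d2) = 103.142
k = (sigma1 - sigma2) / (1/sqrt(d1) - 1/sqrt(d2)) = (136.6 - 106.3) / (377.964 - 103.142) = 0.110253 MPa*m^0.5
sigma0 = sigma1 - k/sqrt(d1) = 136.6 - 0.110253*377.964 = 94.9283 MPa
sigma_y(d3) = 94.9283 + 0.110253 / sqrt(1.8e-05) = 120.9 MPa


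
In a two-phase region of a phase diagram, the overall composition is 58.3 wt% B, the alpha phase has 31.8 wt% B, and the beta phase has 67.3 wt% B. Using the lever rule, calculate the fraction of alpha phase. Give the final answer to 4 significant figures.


f_alpha = (C_beta - C0) / (C_beta - C_alpha)
f_alpha = (67.3 - 58.3) / (67.3 - 31.8)
f_alpha = 0.2535


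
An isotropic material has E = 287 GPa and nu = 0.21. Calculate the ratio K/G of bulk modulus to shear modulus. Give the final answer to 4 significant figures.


G = E / (2*(1+nu))
G = 287 / (2*(1+0.21)) = 118.595 GPa
K = E / (3*(1-2*nu))
K = 287 / (3*(1-2*0.21)) = 164.943 GPa
K/G = 164.943 / 118.595 = 1.391


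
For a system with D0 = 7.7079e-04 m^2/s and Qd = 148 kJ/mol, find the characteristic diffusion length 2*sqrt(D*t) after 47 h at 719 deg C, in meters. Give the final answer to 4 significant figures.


Step 1: D = D0 * exp(-Qd/(R*T))
T = 992.15 K
D = 7.7079e-04 * exp(-148e3 / (8.314 * 992.15)) = 1.24383e-11 m^2/s
Step 2: L = 2*sqrt(D*t)
t = 47 h = 169200 s
L = 2*sqrt(1.24383e-11 * 169200) = 2.901e-03 m


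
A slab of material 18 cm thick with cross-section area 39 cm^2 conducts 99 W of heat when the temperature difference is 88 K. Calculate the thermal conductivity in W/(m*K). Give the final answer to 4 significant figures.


k = Q*L / (A*dT)
L = 0.18 m, A = 3.9e-03 m^2
k = 99 * 0.18 / (3.9e-03 * 88)
k = 51.92 W/(m*K)


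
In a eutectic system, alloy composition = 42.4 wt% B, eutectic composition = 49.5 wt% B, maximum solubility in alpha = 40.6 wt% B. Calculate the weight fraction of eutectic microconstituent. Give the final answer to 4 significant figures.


f_primary = (C_e - C0) / (C_e - C_alpha_max)
f_primary = (49.5 - 42.4) / (49.5 - 40.6)
f_primary = 0.797753
f_eutectic = 1 - 0.797753 = 0.2022


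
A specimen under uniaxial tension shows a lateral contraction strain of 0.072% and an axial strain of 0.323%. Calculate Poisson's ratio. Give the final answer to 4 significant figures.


nu = -epsilon_lat / epsilon_axial
Lateral strain is contraction (negative), so using magnitudes:
nu = 0.072 / 0.323
nu = 0.2229


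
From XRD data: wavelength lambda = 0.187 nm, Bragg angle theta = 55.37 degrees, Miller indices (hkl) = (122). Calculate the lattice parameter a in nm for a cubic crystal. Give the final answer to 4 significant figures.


d = lambda / (2*sin(theta))
d = 0.187 / (2*sin(55.37 deg))
d = 0.113631 nm
a = d * sqrt(h^2+k^2+l^2) = 0.113631 * sqrt(9)
a = 0.3409 nm


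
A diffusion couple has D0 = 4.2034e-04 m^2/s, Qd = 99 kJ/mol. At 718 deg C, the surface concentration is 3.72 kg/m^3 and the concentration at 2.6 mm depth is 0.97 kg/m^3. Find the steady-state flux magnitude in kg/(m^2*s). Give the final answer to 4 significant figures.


Step 1: D = D0 * exp(-Qd/(R*T))
T = 718 + 273.15 = 991.15 K
D = 4.2034e-04 * exp(-99e3 / (8.314 * 991.15)) = 2.54688e-09 m^2/s
Step 2: J = D * (C1 - C2) / dx
J = 2.54688e-09 * (3.72 - 0.97) / 2.6e-03
J = 2.694e-06 kg/(m^2*s)


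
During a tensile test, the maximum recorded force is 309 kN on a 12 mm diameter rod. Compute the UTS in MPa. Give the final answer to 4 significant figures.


A0 = pi*(d/2)^2 = pi*(12/2)^2 = 113.097 mm^2
UTS = F_max / A0 = 309*1000 / 113.097
UTS = 2732 MPa


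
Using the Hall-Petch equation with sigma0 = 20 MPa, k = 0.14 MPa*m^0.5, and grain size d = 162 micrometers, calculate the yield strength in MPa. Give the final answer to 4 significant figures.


sigma_y = sigma0 + k / sqrt(d)
d = 162 um = 1.62e-04 m
sigma_y = 20 + 0.14 / sqrt(1.62e-04)
sigma_y = 31 MPa


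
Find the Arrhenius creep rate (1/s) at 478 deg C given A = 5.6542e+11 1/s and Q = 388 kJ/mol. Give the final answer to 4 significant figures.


rate = A * exp(-Q / (R*T))
T = 478 + 273.15 = 751.15 K
rate = 5.6542e+11 * exp(-388e3 / (8.314 * 751.15))
rate = 5.889e-16 1/s


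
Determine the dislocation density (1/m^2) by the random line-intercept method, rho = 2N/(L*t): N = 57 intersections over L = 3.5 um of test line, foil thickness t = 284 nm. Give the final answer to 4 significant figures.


rho = 2N / (L * t)
L = 3.5 um = 3.5e-06 m, t = 284 nm = 2.84e-07 m
rho = 2 * 57 / (3.5e-06 * 2.84e-07)
rho = 1.147e+14 1/m^2


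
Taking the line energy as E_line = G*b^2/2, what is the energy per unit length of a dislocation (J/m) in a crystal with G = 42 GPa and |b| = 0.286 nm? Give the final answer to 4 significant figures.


E = G*b^2/2
b = 0.286 nm = 2.86e-10 m
G = 42 GPa = 4.2e+10 Pa
E = 0.5 * 4.2e+10 * (2.86e-10)^2
E = 1.718e-09 J/m


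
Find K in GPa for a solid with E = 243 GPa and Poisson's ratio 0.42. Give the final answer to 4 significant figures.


K = E / (3*(1-2*nu))
K = 243 / (3*(1-2*0.42))
K = 506.3 GPa


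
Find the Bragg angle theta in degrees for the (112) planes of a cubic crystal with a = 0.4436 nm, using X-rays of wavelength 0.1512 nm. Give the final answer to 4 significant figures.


d = a / sqrt(h^2+k^2+l^2)
d = 0.4436 / sqrt(6) = 0.181099 nm
lambda = 2*d*sin(theta)  =>  sin(theta) = lambda / (2*d)
sin(theta) = 0.1512 / (2 * 0.181099) = 0.417451
theta = 24.67 deg


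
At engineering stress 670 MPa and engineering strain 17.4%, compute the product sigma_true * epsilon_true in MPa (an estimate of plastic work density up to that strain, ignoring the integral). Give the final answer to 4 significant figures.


sigma_true = sigma_eng * (1 + epsilon_eng)
sigma_true = 670 * (1 + 0.174) = 786.58 MPa
epsilon_true = ln(1 + epsilon_eng)
epsilon_true = ln(1 + 0.174) = 0.160417
sigma_true * epsilon_true = 786.58 * 0.160417 = 126.2 MPa


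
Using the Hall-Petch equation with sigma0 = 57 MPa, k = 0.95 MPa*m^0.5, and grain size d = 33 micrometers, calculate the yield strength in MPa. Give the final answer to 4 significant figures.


sigma_y = sigma0 + k / sqrt(d)
d = 33 um = 3.3e-05 m
sigma_y = 57 + 0.95 / sqrt(3.3e-05)
sigma_y = 222.4 MPa


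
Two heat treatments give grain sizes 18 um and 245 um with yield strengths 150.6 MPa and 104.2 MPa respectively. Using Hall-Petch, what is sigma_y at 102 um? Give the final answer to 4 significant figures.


sigma_y = sigma0 + k / sqrt(d)
1/sqrt(d1) = 1/sqrt(1.8e-05) = 235.702;  1/sqrt(d2) = 63.8877
k = (sigma1 - sigma2) / (1/sqrt(d1) - 1/sqrt(d2)) = (150.6 - 104.2) / (235.702 - 63.8877) = 0.270059 MPa*m^0.5
sigma0 = sigma1 - k/sqrt(d1) = 150.6 - 0.270059*235.702 = 86.9466 MPa
sigma_y(d3) = 86.9466 + 0.270059 / sqrt(1.02e-04) = 113.7 MPa


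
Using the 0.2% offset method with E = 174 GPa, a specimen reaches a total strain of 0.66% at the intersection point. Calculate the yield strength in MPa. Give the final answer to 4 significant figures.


Offset strain = 0.002
Elastic strain at yield = total_strain - offset = 6.6e-03 - 0.002 = 4.6e-03
sigma_y = E * elastic_strain = 174000 * 4.6e-03
sigma_y = 800.4 MPa


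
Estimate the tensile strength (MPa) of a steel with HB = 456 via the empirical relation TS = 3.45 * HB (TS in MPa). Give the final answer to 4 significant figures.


TS (MPa) = 3.45 * HB
TS = 3.45 * 456
TS = 1573 MPa


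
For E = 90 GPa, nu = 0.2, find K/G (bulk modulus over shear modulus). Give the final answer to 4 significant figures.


G = E / (2*(1+nu))
G = 90 / (2*(1+0.2)) = 37.5 GPa
K = E / (3*(1-2*nu))
K = 90 / (3*(1-2*0.2)) = 50 GPa
K/G = 50 / 37.5 = 1.333


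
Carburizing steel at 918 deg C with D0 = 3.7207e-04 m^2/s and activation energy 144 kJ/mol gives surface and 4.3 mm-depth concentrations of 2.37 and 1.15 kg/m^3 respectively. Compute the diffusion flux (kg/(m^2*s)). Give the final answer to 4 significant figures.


Step 1: D = D0 * exp(-Qd/(R*T))
T = 918 + 273.15 = 1191.15 K
D = 3.7207e-04 * exp(-144e3 / (8.314 * 1191.15)) = 1.80164e-10 m^2/s
Step 2: J = D * (C1 - C2) / dx
J = 1.80164e-10 * (2.37 - 1.15) / 4.3e-03
J = 5.112e-08 kg/(m^2*s)


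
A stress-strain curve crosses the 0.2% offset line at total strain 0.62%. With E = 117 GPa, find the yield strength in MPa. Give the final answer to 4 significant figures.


Offset strain = 0.002
Elastic strain at yield = total_strain - offset = 6.2e-03 - 0.002 = 4.2e-03
sigma_y = E * elastic_strain = 117000 * 4.2e-03
sigma_y = 491.4 MPa


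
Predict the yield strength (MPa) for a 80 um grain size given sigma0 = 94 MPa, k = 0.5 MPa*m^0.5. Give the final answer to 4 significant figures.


sigma_y = sigma0 + k / sqrt(d)
d = 80 um = 8e-05 m
sigma_y = 94 + 0.5 / sqrt(8e-05)
sigma_y = 149.9 MPa


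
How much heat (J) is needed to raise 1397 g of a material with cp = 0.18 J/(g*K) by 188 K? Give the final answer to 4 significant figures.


Q = m * cp * dT
Q = 1397 * 0.18 * 188
Q = 47270 J


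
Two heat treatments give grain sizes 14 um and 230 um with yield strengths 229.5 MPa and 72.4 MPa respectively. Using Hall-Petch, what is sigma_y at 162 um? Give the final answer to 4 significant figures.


sigma_y = sigma0 + k / sqrt(d)
1/sqrt(d1) = 1/sqrt(1.4e-05) = 267.261;  1/sqrt(d2) = 65.938
k = (sigma1 - sigma2) / (1/sqrt(d1) - 1/sqrt(d2)) = (229.5 - 72.4) / (267.261 - 65.938) = 0.780337 MPa*m^0.5
sigma0 = sigma1 - k/sqrt(d1) = 229.5 - 0.780337*267.261 = 20.9461 MPa
sigma_y(d3) = 20.9461 + 0.780337 / sqrt(1.62e-04) = 82.26 MPa


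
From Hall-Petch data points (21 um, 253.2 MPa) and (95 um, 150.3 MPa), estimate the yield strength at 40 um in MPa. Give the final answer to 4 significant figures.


sigma_y = sigma0 + k / sqrt(d)
1/sqrt(d1) = 1/sqrt(2.1e-05) = 218.218;  1/sqrt(d2) = 102.598
k = (sigma1 - sigma2) / (1/sqrt(d1) - 1/sqrt(d2)) = (253.2 - 150.3) / (218.218 - 102.598) = 0.889984 MPa*m^0.5
sigma0 = sigma1 - k/sqrt(d1) = 253.2 - 0.889984*218.218 = 58.9896 MPa
sigma_y(d3) = 58.9896 + 0.889984 / sqrt(4e-05) = 199.7 MPa


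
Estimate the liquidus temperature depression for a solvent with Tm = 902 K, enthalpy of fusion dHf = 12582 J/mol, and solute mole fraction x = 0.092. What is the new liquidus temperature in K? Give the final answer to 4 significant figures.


dT = R*Tm^2*x / dHf
dT = 8.314 * 902^2 * 0.092 / 12582
dT = 49.4608 K
T_new = 902 - 49.4608 = 852.5 K


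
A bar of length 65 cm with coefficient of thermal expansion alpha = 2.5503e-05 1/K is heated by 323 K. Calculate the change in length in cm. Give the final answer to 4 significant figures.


dL = L0 * alpha * dT
dL = 65 * 2.5503e-05 * 323
dL = 0.5354 cm


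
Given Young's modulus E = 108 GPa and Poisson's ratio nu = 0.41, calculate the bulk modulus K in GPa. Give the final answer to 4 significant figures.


K = E / (3*(1-2*nu))
K = 108 / (3*(1-2*0.41))
K = 200 GPa


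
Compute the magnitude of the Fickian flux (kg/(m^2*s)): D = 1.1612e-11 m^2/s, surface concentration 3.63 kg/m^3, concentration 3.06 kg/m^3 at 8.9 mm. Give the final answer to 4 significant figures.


J = -D * (dC/dx) = D * (C1 - C2) / dx
J = 1.1612e-11 * (3.63 - 3.06) / 8.9e-03
J = 7.437e-10 kg/(m^2*s)


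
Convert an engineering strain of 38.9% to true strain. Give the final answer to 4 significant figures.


epsilon_true = ln(1 + epsilon_eng)
epsilon_true = ln(1 + 0.389)
epsilon_true = 0.3286


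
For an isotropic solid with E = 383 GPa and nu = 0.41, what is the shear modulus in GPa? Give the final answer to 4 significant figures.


G = E / (2*(1+nu))
G = 383 / (2*(1+0.41))
G = 135.8 GPa


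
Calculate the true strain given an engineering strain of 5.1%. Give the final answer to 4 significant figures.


epsilon_true = ln(1 + epsilon_eng)
epsilon_true = ln(1 + 0.051)
epsilon_true = 0.04974


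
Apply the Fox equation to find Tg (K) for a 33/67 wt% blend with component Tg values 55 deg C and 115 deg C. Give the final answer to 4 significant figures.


1/Tg = w1/Tg1 + w2/Tg2 (in Kelvin)
Tg1 = 328.15 K, Tg2 = 388.15 K
1/Tg = 0.33/328.15 + 0.67/388.15
Tg = 366.1 K
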